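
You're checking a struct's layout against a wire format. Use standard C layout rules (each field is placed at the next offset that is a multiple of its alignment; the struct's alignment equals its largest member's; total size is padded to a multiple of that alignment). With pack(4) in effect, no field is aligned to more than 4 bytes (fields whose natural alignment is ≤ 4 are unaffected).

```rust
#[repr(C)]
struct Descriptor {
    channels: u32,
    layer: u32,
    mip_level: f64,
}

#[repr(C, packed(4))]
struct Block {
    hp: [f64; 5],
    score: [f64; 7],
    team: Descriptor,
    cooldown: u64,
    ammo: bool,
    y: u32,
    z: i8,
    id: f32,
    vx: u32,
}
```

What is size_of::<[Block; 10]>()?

Descriptor: channels at 0 (size 4, align 4) → ends 4; layer at 4 (size 4, align 4) → ends 8; mip_level at 8 (size 8, align 8) → ends 16; total 16 bytes, alignment 8
hp at 0 (size 40, align 4) → ends 40
score at 40 (size 56, align 4) → ends 96
team at 96 (size 16, align 4) → ends 112
cooldown at 112 (size 8, align 4) → ends 120
ammo at 120 (size 1, align 1) → ends 121
pad 3 to align 4 for y
y at 124 (size 4, align 4) → ends 128
z at 128 (size 1, align 1) → ends 129
pad 3 to align 4 for id
id at 132 (size 4, align 4) → ends 136
vx at 136 (size 4, align 4) → ends 140
total 140 bytes, alignment 4
array of 10: 10 × 140 = 1400

1400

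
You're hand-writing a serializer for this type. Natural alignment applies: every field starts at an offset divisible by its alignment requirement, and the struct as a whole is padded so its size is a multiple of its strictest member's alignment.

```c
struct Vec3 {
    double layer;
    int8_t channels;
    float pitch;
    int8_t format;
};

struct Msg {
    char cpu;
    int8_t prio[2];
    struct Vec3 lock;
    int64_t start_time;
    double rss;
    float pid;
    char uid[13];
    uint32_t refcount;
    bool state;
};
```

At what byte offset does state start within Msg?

72

Vec3: 0..8  layer  (8B, 8-aligned); 8..9  channels  (1B, 1-aligned); 9..12  -- padding (3B); 12..16  pitch  (4B, 4-aligned); 16..17  format  (1B, 1-aligned); 17..24  -- tail padding (7B); sizeof = 24, alignof = 8
0..1  cpu  (1B, 1-aligned)
1..3  prio  (2B, 1-aligned)
3..8  -- padding (5B)
8..32  lock  (24B, 8-aligned)
32..40  start_time  (8B, 8-aligned)
40..48  rss  (8B, 8-aligned)
48..52  pid  (4B, 4-aligned)
52..65  uid  (13B, 1-aligned)
65..68  -- padding (3B)
68..72  refcount  (4B, 4-aligned)
72..73  state  (1B, 1-aligned)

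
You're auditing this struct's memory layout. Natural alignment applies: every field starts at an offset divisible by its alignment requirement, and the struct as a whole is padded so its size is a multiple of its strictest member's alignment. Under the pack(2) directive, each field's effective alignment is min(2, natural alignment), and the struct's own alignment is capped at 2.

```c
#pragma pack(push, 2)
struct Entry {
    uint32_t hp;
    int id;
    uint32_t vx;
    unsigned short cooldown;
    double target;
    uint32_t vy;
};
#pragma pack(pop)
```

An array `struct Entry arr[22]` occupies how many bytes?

0..4  hp  (4B, 2-aligned)
4..8  id  (4B, 2-aligned)
8..12  vx  (4B, 2-aligned)
12..14  cooldown  (2B, 2-aligned)
14..22  target  (8B, 2-aligned)
22..26  vy  (4B, 2-aligned)
sizeof = 26, alignof = 2
array of 22: 22 × 26 = 572

572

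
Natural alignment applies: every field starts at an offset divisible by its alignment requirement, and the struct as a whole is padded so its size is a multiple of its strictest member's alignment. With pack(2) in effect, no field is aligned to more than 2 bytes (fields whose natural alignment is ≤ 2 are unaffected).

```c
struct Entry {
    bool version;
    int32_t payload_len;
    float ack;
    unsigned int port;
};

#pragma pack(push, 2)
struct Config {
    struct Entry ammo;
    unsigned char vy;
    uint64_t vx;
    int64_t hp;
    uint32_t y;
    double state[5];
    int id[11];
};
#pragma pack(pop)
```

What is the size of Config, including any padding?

122 bytes

Entry: 0..1  version  (1B, 1-aligned); 1..4  -- padding (3B); 4..8  payload_len  (4B, 4-aligned); 8..12  ack  (4B, 4-aligned); 12..16  port  (4B, 4-aligned); sizeof = 16, alignof = 4
0..16  ammo  (16B, 2-aligned)
16..17  vy  (1B, 1-aligned)
17..18  -- padding (1B)
18..26  vx  (8B, 2-aligned)
26..34  hp  (8B, 2-aligned)
34..38  y  (4B, 2-aligned)
38..78  state  (40B, 2-aligned)
78..122  id  (44B, 2-aligned)
sizeof = 122, alignof = 2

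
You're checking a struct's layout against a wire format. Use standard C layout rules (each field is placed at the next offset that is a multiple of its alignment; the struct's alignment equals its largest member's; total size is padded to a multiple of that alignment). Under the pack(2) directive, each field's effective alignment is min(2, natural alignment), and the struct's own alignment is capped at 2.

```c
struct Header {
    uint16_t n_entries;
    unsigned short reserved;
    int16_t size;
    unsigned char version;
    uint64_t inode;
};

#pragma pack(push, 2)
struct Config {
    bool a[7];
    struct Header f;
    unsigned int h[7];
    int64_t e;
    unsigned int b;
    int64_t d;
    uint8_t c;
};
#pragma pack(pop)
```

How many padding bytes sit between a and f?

1

Header: n_entries at 0 (size 2, align 2) → ends 2; reserved at 2 (size 2, align 2) → ends 4; size at 4 (size 2, align 2) → ends 6; version at 6 (size 1, align 1) → ends 7; pad 1 to align 8 for inode; inode at 8 (size 8, align 8) → ends 16; total 16 bytes, alignment 8
a at 0 (size 7, align 1) → ends 7
pad 1 to align 2 for f
f at 8 (size 16, align 2) → ends 24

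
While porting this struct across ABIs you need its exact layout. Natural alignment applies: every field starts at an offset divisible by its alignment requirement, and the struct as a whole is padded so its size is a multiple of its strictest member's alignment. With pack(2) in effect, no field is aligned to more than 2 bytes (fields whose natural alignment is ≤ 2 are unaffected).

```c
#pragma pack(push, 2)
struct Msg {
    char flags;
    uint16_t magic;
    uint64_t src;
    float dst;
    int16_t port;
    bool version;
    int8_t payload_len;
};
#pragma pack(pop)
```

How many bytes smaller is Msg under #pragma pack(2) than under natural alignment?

natural layout:
  @0: flags [1B, align 1] → 1
  +1 pad (align 2)
  @2: magic [2B, align 2] → 4
  +4 pad (align 8)
  @8: src [8B, align 8] → 16
  @16: dst [4B, align 4] → 20
  @20: port [2B, align 2] → 22
  @22: version [1B, align 1] → 23
  @23: payload_len [1B, align 1] → 24
  size 24, align 8
packed(2) layout:
  @0: flags [1B, align 1] → 1
  +1 pad (align 2)
  @2: magic [2B, align 2] → 4
  @4: src [8B, align 2] → 12
  @12: dst [4B, align 2] → 16
  @16: port [2B, align 2] → 18
  @18: version [1B, align 1] → 19
  @19: payload_len [1B, align 1] → 20
  size 20, align 2
24 − 20 = 4

4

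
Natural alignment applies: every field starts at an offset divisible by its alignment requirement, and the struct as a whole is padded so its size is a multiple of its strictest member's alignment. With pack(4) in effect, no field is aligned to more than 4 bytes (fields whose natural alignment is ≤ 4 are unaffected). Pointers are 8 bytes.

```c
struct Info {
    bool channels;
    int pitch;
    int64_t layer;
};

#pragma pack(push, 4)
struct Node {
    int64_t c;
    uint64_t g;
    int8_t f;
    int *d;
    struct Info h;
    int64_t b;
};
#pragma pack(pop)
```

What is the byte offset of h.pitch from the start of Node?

32

Info: channels at 0 (size 1, align 1) → ends 1; pad 3 to align 4 for pitch; pitch at 4 (size 4, align 4) → ends 8; layer at 8 (size 8, align 8) → ends 16; total 16 bytes, alignment 8
c at 0 (size 8, align 4) → ends 8
g at 8 (size 8, align 4) → ends 16
f at 16 (size 1, align 1) → ends 17
pad 3 to align 4 for d
d at 20 (size 8, align 4) → ends 28
h at 28 (size 16, align 4) → ends 44
within Info: pitch at 4
28 + 4 = 32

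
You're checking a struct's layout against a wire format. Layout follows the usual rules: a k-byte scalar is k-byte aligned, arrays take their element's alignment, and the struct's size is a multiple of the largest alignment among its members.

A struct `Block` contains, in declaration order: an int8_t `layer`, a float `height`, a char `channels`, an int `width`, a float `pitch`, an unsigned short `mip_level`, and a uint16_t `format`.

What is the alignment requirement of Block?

member alignments: layer=1, height=4, channels=1, width=4, pitch=4, mip_level=2, format=2
max = 4

4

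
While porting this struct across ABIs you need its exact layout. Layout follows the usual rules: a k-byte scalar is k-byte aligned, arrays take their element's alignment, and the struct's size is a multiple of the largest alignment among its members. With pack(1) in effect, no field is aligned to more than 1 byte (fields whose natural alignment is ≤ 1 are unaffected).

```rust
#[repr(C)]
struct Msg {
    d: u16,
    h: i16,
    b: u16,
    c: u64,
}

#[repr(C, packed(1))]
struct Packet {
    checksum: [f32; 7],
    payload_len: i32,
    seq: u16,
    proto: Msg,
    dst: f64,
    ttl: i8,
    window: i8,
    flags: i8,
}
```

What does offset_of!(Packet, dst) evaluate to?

50

Msg: 0..2  d  (2B, 2-aligned); 2..4  h  (2B, 2-aligned); 4..6  b  (2B, 2-aligned); 6..8  -- padding (2B); 8..16  c  (8B, 8-aligned); sizeof = 16, alignof = 8
0..28  checksum  (28B, 1-aligned)
28..32  payload_len  (4B, 1-aligned)
32..34  seq  (2B, 1-aligned)
34..50  proto  (16B, 1-aligned)
50..58  dst  (8B, 1-aligned)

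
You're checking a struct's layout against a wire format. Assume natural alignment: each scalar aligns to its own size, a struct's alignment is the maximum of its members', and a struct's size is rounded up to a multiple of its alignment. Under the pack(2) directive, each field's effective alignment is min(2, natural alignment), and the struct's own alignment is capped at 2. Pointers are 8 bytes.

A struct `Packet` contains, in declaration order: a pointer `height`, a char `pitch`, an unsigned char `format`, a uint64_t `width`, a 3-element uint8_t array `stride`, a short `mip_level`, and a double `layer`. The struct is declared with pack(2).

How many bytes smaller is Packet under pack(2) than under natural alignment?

8

natural layout:
  0..8  height  (8B, 8-aligned)
  8..9  pitch  (1B, 1-aligned)
  9..10  format  (1B, 1-aligned)
  10..16  -- padding (6B)
  16..24  width  (8B, 8-aligned)
  24..27  stride  (3B, 1-aligned)
  27..28  -- padding (1B)
  28..30  mip_level  (2B, 2-aligned)
  30..32  -- padding (2B)
  32..40  layer  (8B, 8-aligned)
  sizeof = 40, alignof = 8
packed(2) layout:
  0..8  height  (8B, 2-aligned)
  8..9  pitch  (1B, 1-aligned)
  9..10  format  (1B, 1-aligned)
  10..18  width  (8B, 2-aligned)
  18..21  stride  (3B, 1-aligned)
  21..22  -- padding (1B)
  22..24  mip_level  (2B, 2-aligned)
  24..32  layer  (8B, 2-aligned)
  sizeof = 32, alignof = 2
40 − 32 = 8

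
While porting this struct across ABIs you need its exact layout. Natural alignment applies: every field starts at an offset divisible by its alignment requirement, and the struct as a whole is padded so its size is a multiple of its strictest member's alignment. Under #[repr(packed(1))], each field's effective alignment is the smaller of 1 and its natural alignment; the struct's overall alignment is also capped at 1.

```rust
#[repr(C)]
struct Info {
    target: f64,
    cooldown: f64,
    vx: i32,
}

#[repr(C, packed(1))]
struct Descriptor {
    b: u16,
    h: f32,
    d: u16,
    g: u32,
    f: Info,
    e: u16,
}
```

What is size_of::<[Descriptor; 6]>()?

228

Info: target at 0 (size 8, align 8) → ends 8; cooldown at 8 (size 8, align 8) → ends 16; vx at 16 (size 4, align 4) → ends 20; tail pad 4 to reach multiple of 8; total 24 bytes, alignment 8
b at 0 (size 2, align 1) → ends 2
h at 2 (size 4, align 1) → ends 6
d at 6 (size 2, align 1) → ends 8
g at 8 (size 4, align 1) → ends 12
f at 12 (size 24, align 1) → ends 36
e at 36 (size 2, align 1) → ends 38
total 38 bytes, alignment 1
array of 6: 6 × 38 = 228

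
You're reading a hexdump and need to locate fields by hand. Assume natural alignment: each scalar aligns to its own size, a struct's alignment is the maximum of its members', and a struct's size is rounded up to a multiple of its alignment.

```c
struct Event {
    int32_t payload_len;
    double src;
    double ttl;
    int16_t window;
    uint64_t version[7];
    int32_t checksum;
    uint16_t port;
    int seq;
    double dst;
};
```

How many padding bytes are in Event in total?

16

@0: payload_len [4B, align 4] → 4
+4 pad (align 8)
@8: src [8B, align 8] → 16
@16: ttl [8B, align 8] → 24
@24: window [2B, align 2] → 26
+6 pad (align 8)
@32: version [56B, align 8] → 88
@88: checksum [4B, align 4] → 92
@92: port [2B, align 2] → 94
+2 pad (align 4)
@96: seq [4B, align 4] → 100
+4 pad (align 8)
@104: dst [8B, align 8] → 112
size 112, align 8
data bytes 96, size 112 → padding 16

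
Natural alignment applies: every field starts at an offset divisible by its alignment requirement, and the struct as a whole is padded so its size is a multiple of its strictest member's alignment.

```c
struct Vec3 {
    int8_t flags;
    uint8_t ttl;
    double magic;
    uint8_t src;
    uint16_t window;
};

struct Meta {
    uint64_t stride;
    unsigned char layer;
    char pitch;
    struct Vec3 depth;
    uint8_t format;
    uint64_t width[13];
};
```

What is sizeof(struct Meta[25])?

3800

Vec3: 0..1  flags  (1B, 1-aligned); 1..2  ttl  (1B, 1-aligned); 2..8  -- padding (6B); 8..16  magic  (8B, 8-aligned); 16..17  src  (1B, 1-aligned); 17..18  -- padding (1B); 18..20  window  (2B, 2-aligned); 20..24  -- tail padding (4B); sizeof = 24, alignof = 8
0..8  stride  (8B, 8-aligned)
8..9  layer  (1B, 1-aligned)
9..10  pitch  (1B, 1-aligned)
10..16  -- padding (6B)
16..40  depth  (24B, 8-aligned)
40..41  format  (1B, 1-aligned)
41..48  -- padding (7B)
48..152  width  (104B, 8-aligned)
sizeof = 152, alignof = 8
array of 25: 25 × 152 = 3800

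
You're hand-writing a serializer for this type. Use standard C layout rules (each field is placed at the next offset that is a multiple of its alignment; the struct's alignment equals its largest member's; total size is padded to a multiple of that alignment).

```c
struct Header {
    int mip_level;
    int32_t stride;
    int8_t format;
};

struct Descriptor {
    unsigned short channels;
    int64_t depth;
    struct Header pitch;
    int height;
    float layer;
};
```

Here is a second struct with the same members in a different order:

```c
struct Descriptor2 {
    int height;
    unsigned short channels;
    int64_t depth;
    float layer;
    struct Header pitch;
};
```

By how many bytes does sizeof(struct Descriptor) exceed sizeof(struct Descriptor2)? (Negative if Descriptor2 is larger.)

Header: 0..4  mip_level  (4B, 4-aligned); 4..8  stride  (4B, 4-aligned); 8..9  format  (1B, 1-aligned); 9..12  -- tail padding (3B); sizeof = 12, alignof = 4
0..2  channels  (2B, 2-aligned)
2..8  -- padding (6B)
8..16  depth  (8B, 8-aligned)
16..28  pitch  (12B, 4-aligned)
28..32  height  (4B, 4-aligned)
32..36  layer  (4B, 4-aligned)
36..40  -- tail padding (4B)
sizeof = 40, alignof = 8
— Descriptor2 —
0..4  height  (4B, 4-aligned)
4..6  channels  (2B, 2-aligned)
6..8  -- padding (2B)
8..16  depth  (8B, 8-aligned)
16..20  layer  (4B, 4-aligned)
20..32  pitch  (12B, 4-aligned)
sizeof = 32, alignof = 8
40 − 32 = 8

8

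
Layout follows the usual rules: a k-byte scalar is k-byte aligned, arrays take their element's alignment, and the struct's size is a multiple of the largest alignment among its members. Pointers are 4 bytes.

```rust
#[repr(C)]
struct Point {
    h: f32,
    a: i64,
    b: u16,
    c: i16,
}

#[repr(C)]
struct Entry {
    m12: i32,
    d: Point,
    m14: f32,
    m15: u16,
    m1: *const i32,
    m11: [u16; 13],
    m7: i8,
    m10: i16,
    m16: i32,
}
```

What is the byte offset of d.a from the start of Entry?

16

Point: @0: h [4B, align 4] → 4; +4 pad (align 8); @8: a [8B, align 8] → 16; @16: b [2B, align 2] → 18; @18: c [2B, align 2] → 20; +4 tail pad (align 8); size 24, align 8
@0: m12 [4B, align 4] → 4
+4 pad (align 8)
@8: d [24B, align 8] → 32
within Point: a at 8
8 + 8 = 16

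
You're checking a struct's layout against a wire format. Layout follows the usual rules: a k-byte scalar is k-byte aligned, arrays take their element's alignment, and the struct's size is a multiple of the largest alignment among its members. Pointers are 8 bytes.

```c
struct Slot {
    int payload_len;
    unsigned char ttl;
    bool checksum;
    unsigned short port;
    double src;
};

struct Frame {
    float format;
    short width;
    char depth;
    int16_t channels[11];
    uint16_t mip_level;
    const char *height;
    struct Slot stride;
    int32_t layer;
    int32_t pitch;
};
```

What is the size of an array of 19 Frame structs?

Slot: payload_len at 0 (size 4, align 4) → ends 4; ttl at 4 (size 1, align 1) → ends 5; checksum at 5 (size 1, align 1) → ends 6; port at 6 (size 2, align 2) → ends 8; src at 8 (size 8, align 8) → ends 16; total 16 bytes, alignment 8
format at 0 (size 4, align 4) → ends 4
width at 4 (size 2, align 2) → ends 6
depth at 6 (size 1, align 1) → ends 7
pad 1 to align 2 for channels
channels at 8 (size 22, align 2) → ends 30
mip_level at 30 (size 2, align 2) → ends 32
height at 32 (size 8, align 8) → ends 40
stride at 40 (size 16, align 8) → ends 56
layer at 56 (size 4, align 4) → ends 60
pitch at 60 (size 4, align 4) → ends 64
total 64 bytes, alignment 8
array of 19: 19 × 64 = 1216

1216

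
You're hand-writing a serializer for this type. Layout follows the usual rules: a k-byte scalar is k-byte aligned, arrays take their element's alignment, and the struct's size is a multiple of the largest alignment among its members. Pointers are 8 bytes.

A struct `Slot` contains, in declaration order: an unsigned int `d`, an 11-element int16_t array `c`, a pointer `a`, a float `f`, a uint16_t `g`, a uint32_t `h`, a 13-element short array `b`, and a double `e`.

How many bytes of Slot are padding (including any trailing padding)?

10

d at 0 (size 4, align 4) → ends 4
c at 4 (size 22, align 2) → ends 26
pad 6 to align 8 for a
a at 32 (size 8, align 8) → ends 40
f at 40 (size 4, align 4) → ends 44
g at 44 (size 2, align 2) → ends 46
pad 2 to align 4 for h
h at 48 (size 4, align 4) → ends 52
b at 52 (size 26, align 2) → ends 78
pad 2 to align 8 for e
e at 80 (size 8, align 8) → ends 88
total 88 bytes, alignment 8
data bytes 78, size 88 → padding 10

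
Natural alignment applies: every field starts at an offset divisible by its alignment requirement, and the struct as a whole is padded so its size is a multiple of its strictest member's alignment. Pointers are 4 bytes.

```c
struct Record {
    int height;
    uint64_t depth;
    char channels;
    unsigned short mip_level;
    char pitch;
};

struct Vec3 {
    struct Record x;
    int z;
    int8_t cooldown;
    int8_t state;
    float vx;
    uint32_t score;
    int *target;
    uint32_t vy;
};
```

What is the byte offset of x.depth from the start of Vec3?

8

Record: @0: height [4B, align 4] → 4; +4 pad (align 8); @8: depth [8B, align 8] → 16; @16: channels [1B, align 1] → 17; +1 pad (align 2); @18: mip_level [2B, align 2] → 20; @20: pitch [1B, align 1] → 21; +3 tail pad (align 8); size 24, align 8
@0: x [24B, align 8] → 24
within Record: depth at 8
0 + 8 = 8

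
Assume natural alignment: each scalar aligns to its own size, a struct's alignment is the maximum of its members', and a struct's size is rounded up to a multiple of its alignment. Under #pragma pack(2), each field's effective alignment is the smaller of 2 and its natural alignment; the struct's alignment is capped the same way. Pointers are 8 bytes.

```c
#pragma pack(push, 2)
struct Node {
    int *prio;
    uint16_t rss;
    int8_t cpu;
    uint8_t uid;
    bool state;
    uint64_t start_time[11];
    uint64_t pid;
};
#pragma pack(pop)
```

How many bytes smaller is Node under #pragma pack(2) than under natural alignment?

2

natural layout:
  0..8  prio  (8B, 8-aligned)
  8..10  rss  (2B, 2-aligned)
  10..11  cpu  (1B, 1-aligned)
  11..12  uid  (1B, 1-aligned)
  12..13  state  (1B, 1-aligned)
  13..16  -- padding (3B)
  16..104  start_time  (88B, 8-aligned)
  104..112  pid  (8B, 8-aligned)
  sizeof = 112, alignof = 8
packed(2) layout:
  0..8  prio  (8B, 2-aligned)
  8..10  rss  (2B, 2-aligned)
  10..11  cpu  (1B, 1-aligned)
  11..12  uid  (1B, 1-aligned)
  12..13  state  (1B, 1-aligned)
  13..14  -- padding (1B)
  14..102  start_time  (88B, 2-aligned)
  102..110  pid  (8B, 2-aligned)
  sizeof = 110, alignof = 2
112 − 110 = 2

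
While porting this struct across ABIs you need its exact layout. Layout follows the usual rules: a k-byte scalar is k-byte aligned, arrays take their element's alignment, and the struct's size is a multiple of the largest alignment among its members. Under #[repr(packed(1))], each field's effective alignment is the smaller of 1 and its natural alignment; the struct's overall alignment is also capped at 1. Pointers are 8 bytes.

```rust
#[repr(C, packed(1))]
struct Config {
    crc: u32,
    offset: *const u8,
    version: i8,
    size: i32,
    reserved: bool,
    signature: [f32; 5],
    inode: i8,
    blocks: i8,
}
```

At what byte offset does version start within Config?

0..4  crc  (4B, 1-aligned)
4..12  offset  (8B, 1-aligned)
12..13  version  (1B, 1-aligned)

12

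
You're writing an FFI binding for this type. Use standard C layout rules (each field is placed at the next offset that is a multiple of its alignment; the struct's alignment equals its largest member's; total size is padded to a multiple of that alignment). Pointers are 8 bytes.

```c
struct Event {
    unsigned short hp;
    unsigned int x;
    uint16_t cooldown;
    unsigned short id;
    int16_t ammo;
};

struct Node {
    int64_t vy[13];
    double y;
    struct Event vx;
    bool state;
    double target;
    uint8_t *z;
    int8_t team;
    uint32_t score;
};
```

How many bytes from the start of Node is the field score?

156

Event: @0: hp [2B, align 2] → 2; +2 pad (align 4); @4: x [4B, align 4] → 8; @8: cooldown [2B, align 2] → 10; @10: id [2B, align 2] → 12; @12: ammo [2B, align 2] → 14; +2 tail pad (align 4); size 16, align 4
@0: vy [104B, align 8] → 104
@104: y [8B, align 8] → 112
@112: vx [16B, align 4] → 128
@128: state [1B, align 1] → 129
+7 pad (align 8)
@136: target [8B, align 8] → 144
@144: z [8B, align 8] → 152
@152: team [1B, align 1] → 153
+3 pad (align 4)
@156: score [4B, align 4] → 160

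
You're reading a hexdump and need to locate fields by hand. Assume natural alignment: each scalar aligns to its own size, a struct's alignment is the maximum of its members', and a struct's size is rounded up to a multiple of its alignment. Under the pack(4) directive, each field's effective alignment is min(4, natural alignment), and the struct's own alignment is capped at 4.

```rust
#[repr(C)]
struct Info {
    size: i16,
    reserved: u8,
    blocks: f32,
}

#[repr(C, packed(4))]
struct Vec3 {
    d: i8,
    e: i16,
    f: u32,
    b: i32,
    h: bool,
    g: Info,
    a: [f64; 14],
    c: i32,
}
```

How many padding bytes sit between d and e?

1

Info: @0: size [2B, align 2] → 2; @2: reserved [1B, align 1] → 3; +1 pad (align 4); @4: blocks [4B, align 4] → 8; size 8, align 4
@0: d [1B, align 1] → 1
+1 pad (align 2)
@2: e [2B, align 2] → 4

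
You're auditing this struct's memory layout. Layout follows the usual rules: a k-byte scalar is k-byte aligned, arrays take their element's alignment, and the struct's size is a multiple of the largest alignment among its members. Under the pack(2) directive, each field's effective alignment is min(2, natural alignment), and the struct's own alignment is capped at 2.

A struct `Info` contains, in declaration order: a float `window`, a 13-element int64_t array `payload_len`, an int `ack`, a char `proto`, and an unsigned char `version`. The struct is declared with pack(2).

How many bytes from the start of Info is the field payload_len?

4

@0: window [4B, align 2] → 4
@4: payload_len [104B, align 2] → 108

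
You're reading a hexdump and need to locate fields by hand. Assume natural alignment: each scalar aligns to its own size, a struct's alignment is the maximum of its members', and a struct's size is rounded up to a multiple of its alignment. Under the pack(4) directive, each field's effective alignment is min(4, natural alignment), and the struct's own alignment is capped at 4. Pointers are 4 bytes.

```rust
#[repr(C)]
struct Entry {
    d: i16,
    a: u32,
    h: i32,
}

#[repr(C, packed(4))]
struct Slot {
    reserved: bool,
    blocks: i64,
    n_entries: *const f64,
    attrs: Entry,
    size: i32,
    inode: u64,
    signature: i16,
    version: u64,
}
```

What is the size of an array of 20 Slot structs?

1040

Entry: 0..2  d  (2B, 2-aligned); 2..4  -- padding (2B); 4..8  a  (4B, 4-aligned); 8..12  h  (4B, 4-aligned); sizeof = 12, alignof = 4
0..1  reserved  (1B, 1-aligned)
1..4  -- padding (3B)
4..12  blocks  (8B, 4-aligned)
12..16  n_entries  (4B, 4-aligned)
16..28  attrs  (12B, 4-aligned)
28..32  size  (4B, 4-aligned)
32..40  inode  (8B, 4-aligned)
40..42  signature  (2B, 2-aligned)
42..44  -- padding (2B)
44..52  version  (8B, 4-aligned)
sizeof = 52, alignof = 4
array of 20: 20 × 52 = 1040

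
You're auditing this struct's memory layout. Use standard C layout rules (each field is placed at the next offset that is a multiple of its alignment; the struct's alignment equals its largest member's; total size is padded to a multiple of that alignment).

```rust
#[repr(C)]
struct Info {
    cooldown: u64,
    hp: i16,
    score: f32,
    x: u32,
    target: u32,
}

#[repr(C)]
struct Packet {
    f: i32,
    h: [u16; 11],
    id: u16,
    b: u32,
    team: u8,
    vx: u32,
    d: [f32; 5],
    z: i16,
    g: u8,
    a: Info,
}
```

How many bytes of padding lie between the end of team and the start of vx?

3

Info: cooldown at 0 (size 8, align 8) → ends 8; hp at 8 (size 2, align 2) → ends 10; pad 2 to align 4 for score; score at 12 (size 4, align 4) → ends 16; x at 16 (size 4, align 4) → ends 20; target at 20 (size 4, align 4) → ends 24; total 24 bytes, alignment 8
f at 0 (size 4, align 4) → ends 4
h at 4 (size 22, align 2) → ends 26
id at 26 (size 2, align 2) → ends 28
b at 28 (size 4, align 4) → ends 32
team at 32 (size 1, align 1) → ends 33
pad 3 to align 4 for vx
vx at 36 (size 4, align 4) → ends 40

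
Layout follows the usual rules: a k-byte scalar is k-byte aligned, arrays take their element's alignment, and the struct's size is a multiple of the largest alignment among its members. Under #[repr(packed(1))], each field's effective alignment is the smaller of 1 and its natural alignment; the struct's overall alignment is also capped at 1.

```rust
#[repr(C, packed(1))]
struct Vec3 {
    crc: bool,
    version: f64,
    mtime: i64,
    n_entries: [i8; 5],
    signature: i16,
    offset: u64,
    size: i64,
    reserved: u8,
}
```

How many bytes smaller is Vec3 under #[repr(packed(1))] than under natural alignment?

15

natural layout:
  crc at 0 (size 1, align 1) → ends 1
  pad 7 to align 8 for version
  version at 8 (size 8, align 8) → ends 16
  mtime at 16 (size 8, align 8) → ends 24
  n_entries at 24 (size 5, align 1) → ends 29
  pad 1 to align 2 for signature
  signature at 30 (size 2, align 2) → ends 32
  offset at 32 (size 8, align 8) → ends 40
  size at 40 (size 8, align 8) → ends 48
  reserved at 48 (size 1, align 1) → ends 49
  tail pad 7 to reach multiple of 8
  total 56 bytes, alignment 8
packed(1) layout:
  crc at 0 (size 1, align 1) → ends 1
  version at 1 (size 8, align 1) → ends 9
  mtime at 9 (size 8, align 1) → ends 17
  n_entries at 17 (size 5, align 1) → ends 22
  signature at 22 (size 2, align 1) → ends 24
  offset at 24 (size 8, align 1) → ends 32
  size at 32 (size 8, align 1) → ends 40
  reserved at 40 (size 1, align 1) → ends 41
  total 41 bytes, alignment 1
56 − 41 = 15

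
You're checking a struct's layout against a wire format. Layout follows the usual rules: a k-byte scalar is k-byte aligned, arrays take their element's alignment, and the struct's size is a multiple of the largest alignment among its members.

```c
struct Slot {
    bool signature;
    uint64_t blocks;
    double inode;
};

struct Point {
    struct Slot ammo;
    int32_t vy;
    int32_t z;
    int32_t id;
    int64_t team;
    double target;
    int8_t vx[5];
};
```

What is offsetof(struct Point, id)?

Slot: @0: signature [1B, align 1] → 1; +7 pad (align 8); @8: blocks [8B, align 8] → 16; @16: inode [8B, align 8] → 24; size 24, align 8
@0: ammo [24B, align 8] → 24
@24: vy [4B, align 4] → 28
@28: z [4B, align 4] → 32
@32: id [4B, align 4] → 36

32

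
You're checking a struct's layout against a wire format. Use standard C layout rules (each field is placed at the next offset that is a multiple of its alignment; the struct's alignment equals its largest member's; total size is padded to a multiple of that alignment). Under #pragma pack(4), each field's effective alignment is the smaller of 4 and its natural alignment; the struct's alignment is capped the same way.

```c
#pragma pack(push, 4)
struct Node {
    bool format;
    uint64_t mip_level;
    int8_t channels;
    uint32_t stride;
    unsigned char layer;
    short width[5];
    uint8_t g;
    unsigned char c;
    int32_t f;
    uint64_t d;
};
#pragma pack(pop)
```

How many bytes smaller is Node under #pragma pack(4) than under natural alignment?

8

natural layout:
  @0: format [1B, align 1] → 1
  +7 pad (align 8)
  @8: mip_level [8B, align 8] → 16
  @16: channels [1B, align 1] → 17
  +3 pad (align 4)
  @20: stride [4B, align 4] → 24
  @24: layer [1B, align 1] → 25
  +1 pad (align 2)
  @26: width [10B, align 2] → 36
  @36: g [1B, align 1] → 37
  @37: c [1B, align 1] → 38
  +2 pad (align 4)
  @40: f [4B, align 4] → 44
  +4 pad (align 8)
  @48: d [8B, align 8] → 56
  size 56, align 8
packed(4) layout:
  @0: format [1B, align 1] → 1
  +3 pad (align 4)
  @4: mip_level [8B, align 4] → 12
  @12: channels [1B, align 1] → 13
  +3 pad (align 4)
  @16: stride [4B, align 4] → 20
  @20: layer [1B, align 1] → 21
  +1 pad (align 2)
  @22: width [10B, align 2] → 32
  @32: g [1B, align 1] → 33
  @33: c [1B, align 1] → 34
  +2 pad (align 4)
  @36: f [4B, align 4] → 40
  @40: d [8B, align 4] → 48
  size 48, align 4
56 − 48 = 8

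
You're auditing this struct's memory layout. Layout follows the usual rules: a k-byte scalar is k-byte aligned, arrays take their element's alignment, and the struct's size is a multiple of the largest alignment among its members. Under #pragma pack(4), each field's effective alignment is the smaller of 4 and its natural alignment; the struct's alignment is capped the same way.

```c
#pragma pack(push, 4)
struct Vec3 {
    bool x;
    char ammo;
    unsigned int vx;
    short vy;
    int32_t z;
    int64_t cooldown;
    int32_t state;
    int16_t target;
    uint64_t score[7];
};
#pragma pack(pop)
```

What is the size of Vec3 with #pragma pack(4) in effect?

88

@0: x [1B, align 1] → 1
@1: ammo [1B, align 1] → 2
+2 pad (align 4)
@4: vx [4B, align 4] → 8
@8: vy [2B, align 2] → 10
+2 pad (align 4)
@12: z [4B, align 4] → 16
@16: cooldown [8B, align 4] → 24
@24: state [4B, align 4] → 28
@28: target [2B, align 2] → 30
+2 pad (align 4)
@32: score [56B, align 4] → 88
size 88, align 4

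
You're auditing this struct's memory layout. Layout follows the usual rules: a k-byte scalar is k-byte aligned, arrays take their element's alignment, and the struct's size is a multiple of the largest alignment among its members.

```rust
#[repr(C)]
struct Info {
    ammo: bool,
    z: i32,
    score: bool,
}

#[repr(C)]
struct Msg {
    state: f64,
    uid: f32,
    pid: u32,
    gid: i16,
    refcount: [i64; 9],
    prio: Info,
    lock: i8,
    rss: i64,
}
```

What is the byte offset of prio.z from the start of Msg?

100

Info: ammo at 0 (size 1, align 1) → ends 1; pad 3 to align 4 for z; z at 4 (size 4, align 4) → ends 8; score at 8 (size 1, align 1) → ends 9; tail pad 3 to reach multiple of 4; total 12 bytes, alignment 4
state at 0 (size 8, align 8) → ends 8
uid at 8 (size 4, align 4) → ends 12
pid at 12 (size 4, align 4) → ends 16
gid at 16 (size 2, align 2) → ends 18
pad 6 to align 8 for refcount
refcount at 24 (size 72, align 8) → ends 96
prio at 96 (size 12, align 4) → ends 108
within Info: z at 4
96 + 4 = 100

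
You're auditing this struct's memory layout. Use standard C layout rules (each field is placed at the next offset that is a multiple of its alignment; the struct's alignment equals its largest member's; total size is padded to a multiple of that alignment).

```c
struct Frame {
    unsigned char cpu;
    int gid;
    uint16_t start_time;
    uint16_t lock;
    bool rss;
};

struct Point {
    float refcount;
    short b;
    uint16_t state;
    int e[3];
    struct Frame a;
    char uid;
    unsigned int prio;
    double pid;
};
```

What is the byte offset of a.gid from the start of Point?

Frame: 0..1  cpu  (1B, 1-aligned); 1..4  -- padding (3B); 4..8  gid  (4B, 4-aligned); 8..10  start_time  (2B, 2-aligned); 10..12  lock  (2B, 2-aligned); 12..13  rss  (1B, 1-aligned); 13..16  -- tail padding (3B); sizeof = 16, alignof = 4
0..4  refcount  (4B, 4-aligned)
4..6  b  (2B, 2-aligned)
6..8  state  (2B, 2-aligned)
8..20  e  (12B, 4-aligned)
20..36  a  (16B, 4-aligned)
within Frame: gid at 4
20 + 4 = 24

24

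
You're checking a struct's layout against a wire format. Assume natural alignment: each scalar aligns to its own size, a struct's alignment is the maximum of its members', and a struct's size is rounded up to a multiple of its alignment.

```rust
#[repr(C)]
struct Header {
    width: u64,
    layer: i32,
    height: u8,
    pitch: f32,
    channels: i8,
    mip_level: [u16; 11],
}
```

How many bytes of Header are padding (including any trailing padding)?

width at 0 (size 8, align 8) → ends 8
layer at 8 (size 4, align 4) → ends 12
height at 12 (size 1, align 1) → ends 13
pad 3 to align 4 for pitch
pitch at 16 (size 4, align 4) → ends 20
channels at 20 (size 1, align 1) → ends 21
pad 1 to align 2 for mip_level
mip_level at 22 (size 22, align 2) → ends 44
tail pad 4 to reach multiple of 8
total 48 bytes, alignment 8
data bytes 40, size 48 → padding 8

8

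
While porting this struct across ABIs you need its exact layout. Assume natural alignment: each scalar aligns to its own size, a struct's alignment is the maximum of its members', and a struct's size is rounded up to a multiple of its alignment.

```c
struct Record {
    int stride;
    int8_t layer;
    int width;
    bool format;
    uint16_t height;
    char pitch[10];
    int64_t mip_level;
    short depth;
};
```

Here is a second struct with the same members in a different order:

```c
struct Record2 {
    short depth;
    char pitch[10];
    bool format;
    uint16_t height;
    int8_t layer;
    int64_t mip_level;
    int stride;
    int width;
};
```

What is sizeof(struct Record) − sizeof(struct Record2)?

8

@0: stride [4B, align 4] → 4
@4: layer [1B, align 1] → 5
+3 pad (align 4)
@8: width [4B, align 4] → 12
@12: format [1B, align 1] → 13
+1 pad (align 2)
@14: height [2B, align 2] → 16
@16: pitch [10B, align 1] → 26
+6 pad (align 8)
@32: mip_level [8B, align 8] → 40
@40: depth [2B, align 2] → 42
+6 tail pad (align 8)
size 48, align 8
— Record2 —
@0: depth [2B, align 2] → 2
@2: pitch [10B, align 1] → 12
@12: format [1B, align 1] → 13
+1 pad (align 2)
@14: height [2B, align 2] → 16
@16: layer [1B, align 1] → 17
+7 pad (align 8)
@24: mip_level [8B, align 8] → 32
@32: stride [4B, align 4] → 36
@36: width [4B, align 4] → 40
size 40, align 8
48 − 40 = 8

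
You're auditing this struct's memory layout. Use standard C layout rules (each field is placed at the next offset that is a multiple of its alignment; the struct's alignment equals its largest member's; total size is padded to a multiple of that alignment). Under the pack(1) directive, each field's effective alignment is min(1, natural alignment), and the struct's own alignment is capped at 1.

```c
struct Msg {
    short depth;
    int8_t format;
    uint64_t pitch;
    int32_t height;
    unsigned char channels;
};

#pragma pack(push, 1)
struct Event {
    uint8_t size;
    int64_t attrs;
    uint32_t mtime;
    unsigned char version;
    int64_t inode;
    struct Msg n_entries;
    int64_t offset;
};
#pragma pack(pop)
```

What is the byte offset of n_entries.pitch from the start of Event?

30

Msg: 0..2  depth  (2B, 2-aligned); 2..3  format  (1B, 1-aligned); 3..8  -- padding (5B); 8..16  pitch  (8B, 8-aligned); 16..20  height  (4B, 4-aligned); 20..21  channels  (1B, 1-aligned); 21..24  -- tail padding (3B); sizeof = 24, alignof = 8
0..1  size  (1B, 1-aligned)
1..9  attrs  (8B, 1-aligned)
9..13  mtime  (4B, 1-aligned)
13..14  version  (1B, 1-aligned)
14..22  inode  (8B, 1-aligned)
22..46  n_entries  (24B, 1-aligned)
within Msg: pitch at 8
22 + 8 = 30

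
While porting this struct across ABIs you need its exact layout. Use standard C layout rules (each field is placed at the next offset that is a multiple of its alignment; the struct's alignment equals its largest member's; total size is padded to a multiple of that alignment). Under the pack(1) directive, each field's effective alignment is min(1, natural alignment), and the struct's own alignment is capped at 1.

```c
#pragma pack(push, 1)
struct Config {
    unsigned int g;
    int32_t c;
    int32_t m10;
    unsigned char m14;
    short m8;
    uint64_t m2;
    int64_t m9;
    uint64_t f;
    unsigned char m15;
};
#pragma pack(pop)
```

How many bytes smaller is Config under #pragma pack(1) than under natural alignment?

8

natural layout:
  g at 0 (size 4, align 4) → ends 4
  c at 4 (size 4, align 4) → ends 8
  m10 at 8 (size 4, align 4) → ends 12
  m14 at 12 (size 1, align 1) → ends 13
  pad 1 to align 2 for m8
  m8 at 14 (size 2, align 2) → ends 16
  m2 at 16 (size 8, align 8) → ends 24
  m9 at 24 (size 8, align 8) → ends 32
  f at 32 (size 8, align 8) → ends 40
  m15 at 40 (size 1, align 1) → ends 41
  tail pad 7 to reach multiple of 8
  total 48 bytes, alignment 8
packed(1) layout:
  g at 0 (size 4, align 1) → ends 4
  c at 4 (size 4, align 1) → ends 8
  m10 at 8 (size 4, align 1) → ends 12
  m14 at 12 (size 1, align 1) → ends 13
  m8 at 13 (size 2, align 1) → ends 15
  m2 at 15 (size 8, align 1) → ends 23
  m9 at 23 (size 8, align 1) → ends 31
  f at 31 (size 8, align 1) → ends 39
  m15 at 39 (size 1, align 1) → ends 40
  total 40 bytes, alignment 1
48 − 40 = 8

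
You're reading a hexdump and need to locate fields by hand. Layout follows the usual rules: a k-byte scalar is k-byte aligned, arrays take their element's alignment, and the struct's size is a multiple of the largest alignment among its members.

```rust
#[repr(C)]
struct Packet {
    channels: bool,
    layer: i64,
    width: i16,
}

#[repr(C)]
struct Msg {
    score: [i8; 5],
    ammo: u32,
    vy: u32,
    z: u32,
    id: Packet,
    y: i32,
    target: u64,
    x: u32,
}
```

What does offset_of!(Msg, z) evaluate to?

Packet: channels at 0 (size 1, align 1) → ends 1; pad 7 to align 8 for layer; layer at 8 (size 8, align 8) → ends 16; width at 16 (size 2, align 2) → ends 18; tail pad 6 to reach multiple of 8; total 24 bytes, alignment 8
score at 0 (size 5, align 1) → ends 5
pad 3 to align 4 for ammo
ammo at 8 (size 4, align 4) → ends 12
vy at 12 (size 4, align 4) → ends 16
z at 16 (size 4, align 4) → ends 20

16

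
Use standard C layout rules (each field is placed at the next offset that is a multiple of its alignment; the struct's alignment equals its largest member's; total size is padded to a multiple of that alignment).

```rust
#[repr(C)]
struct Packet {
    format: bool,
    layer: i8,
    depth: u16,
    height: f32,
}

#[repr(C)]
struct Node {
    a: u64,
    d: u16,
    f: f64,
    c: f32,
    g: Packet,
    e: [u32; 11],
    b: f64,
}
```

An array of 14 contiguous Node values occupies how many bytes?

1232

Packet: @0: format [1B, align 1] → 1; @1: layer [1B, align 1] → 2; @2: depth [2B, align 2] → 4; @4: height [4B, align 4] → 8; size 8, align 4
@0: a [8B, align 8] → 8
@8: d [2B, align 2] → 10
+6 pad (align 8)
@16: f [8B, align 8] → 24
@24: c [4B, align 4] → 28
@28: g [8B, align 4] → 36
@36: e [44B, align 4] → 80
@80: b [8B, align 8] → 88
size 88, align 8
array of 14: 14 × 88 = 1232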